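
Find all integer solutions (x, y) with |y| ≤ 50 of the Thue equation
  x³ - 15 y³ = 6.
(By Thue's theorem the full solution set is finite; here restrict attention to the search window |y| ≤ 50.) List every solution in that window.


The equation is x³ - 15y³ = 6. For fixed y, x³ = 15·y³ + 6, so a solution requires the RHS to be a perfect cube.
Strategy: iterate y from -50 to 50, compute RHS = 15·y³ + 6, and check whether it is a (positive or negative) perfect cube.
Check small values of y:
  y = 0: RHS = 6 is not a perfect cube.
  y = 1: RHS = 21 is not a perfect cube.
  y = -1: RHS = -9 is not a perfect cube.
  y = 2: RHS = 126 is not a perfect cube.
  y = -2: RHS = -114 is not a perfect cube.
  y = 3: RHS = 411 is not a perfect cube.
  y = -3: RHS = -399 is not a perfect cube.
Continuing the search up to |y| = 50 finds no solutions either.
No (x, y) in the scanned range satisfies the equation.

No integer solutions with |y| ≤ 50.


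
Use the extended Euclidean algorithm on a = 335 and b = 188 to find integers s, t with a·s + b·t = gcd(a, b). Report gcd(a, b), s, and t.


Euclidean algorithm on (335, 188) — divide until remainder is 0:
  335 = 1 · 188 + 147
  188 = 1 · 147 + 41
  147 = 3 · 41 + 24
  41 = 1 · 24 + 17
  24 = 1 · 17 + 7
  17 = 2 · 7 + 3
  7 = 2 · 3 + 1
  3 = 3 · 1 + 0
gcd(335, 188) = 1.
Track Bezout coefficients alongside the remainders: start with r₀ = 335 = a·1 + b·0 (s = 1, t = 0) and r₁ = 188 = a·0 + b·1 (s = 0, t = 1); each new remainder r_{k+1} = r_{k-1} − q_k·r_k inherits s_{k+1} = s_{k-1} − q_k·s_k, t_{k+1} = t_{k-1} − q_k·t_k, so r_k = a·s_k + b·t_k at every step:
  q = 1: r = 147, s = 1 − 1·0 = 1, t = 0 − 1·1 = -1  (check: 335·1 + 188·(-1) = 147)
  q = 1: r = 41, s = 0 − 1·1 = -1, t = 1 − 1·(-1) = 2  (check: 335·(-1) + 188·2 = 41)
  q = 3: r = 24, s = 1 − 3·(-1) = 4, t = -1 − 3·2 = -7  (check: 335·4 + 188·(-7) = 24)
  q = 1: r = 17, s = -1 − 1·4 = -5, t = 2 − 1·(-7) = 9  (check: 335·(-5) + 188·9 = 17)
  q = 1: r = 7, s = 4 − 1·(-5) = 9, t = -7 − 1·9 = -16  (check: 335·9 + 188·(-16) = 7)
  q = 2: r = 3, s = -5 − 2·9 = -23, t = 9 − 2·(-16) = 41  (check: 335·(-23) + 188·41 = 3)
  q = 2: r = 1, s = 9 − 2·(-23) = 55, t = -16 − 2·41 = -98  (check: 335·55 + 188·(-98) = 1)
The row with r = 1 (the gcd) gives the Bezout coefficients s = 55, t = -98.
Result: 335 · (55) + 188 · (-98) = 1.

gcd(335, 188) = 1; s = 55, t = -98 (check: 335·55 + 188·(-98) = 1).


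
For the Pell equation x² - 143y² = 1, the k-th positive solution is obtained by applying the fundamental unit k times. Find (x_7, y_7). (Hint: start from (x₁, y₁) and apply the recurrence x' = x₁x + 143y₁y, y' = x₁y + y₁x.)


Step 1: Find the fundamental solution (x₁, y₁) of x² - 143y² = 1.
  Expand √143 as a continued fraction. a₀ = ⌊√143⌋ = 11; iterate m_{k+1} = d_k·a_k − m_k, d_{k+1} = (143 − m_{k+1}²)/d_k, a_{k+1} = ⌊(a₀ + m_{k+1})/d_{k+1}⌋ (starting m₀ = 0, d₀ = 1), with convergents p_k = a_k·p_{k-1} + p_{k-2}, q_k = a_k·q_{k-1} + q_{k-2} (p₋₁ = 1, q₋₁ = 0):
  k = 0: a₀ = 11; p₀/q₀ = 11/1; p₀² − 143·q₀² = 121 − 143 = -22.
  k = 1: m = 11, d = 22, a = ⌊(11 + 11)/22⌋ = 1; p/q = (1·11 + 1)/(1·1 + 0) = 12/1; p² − 143·q² = 144 − 143 = 1.
  The first convergent with p² − 143·q² = 1 gives the fundamental solution (x₁, y₁) = (12, 1).
Step 2: Apply the recurrence (x_{n+1}, y_{n+1}) = (x₁x_n + 143y₁y_n, x₁y_n + y₁x_n) repeatedly.
  From (x_1, y_1) = (12, 1): x_2 = 12·12 + 143·1·1 = 287; y_2 = 12·1 + 1·12 = 24.
  From (x_2, y_2) = (287, 24): x_3 = 12·287 + 143·1·24 = 6876; y_3 = 12·24 + 1·287 = 575.
  From (x_3, y_3) = (6876, 575): x_4 = 12·6876 + 143·1·575 = 164737; y_4 = 12·575 + 1·6876 = 13776.
  From (x_4, y_4) = (164737, 13776): x_5 = 12·164737 + 143·1·13776 = 3946812; y_5 = 12·13776 + 1·164737 = 330049.
  From (x_5, y_5) = (3946812, 330049): x_6 = 12·3946812 + 143·1·330049 = 94558751; y_6 = 12·330049 + 1·3946812 = 7907400.
  From (x_6, y_6) = (94558751, 7907400): x_7 = 12·94558751 + 143·1·7907400 = 2265463212; y_7 = 12·7907400 + 1·94558751 = 189447551.
Step 3: Verify x_7² - 143·y_7² = 5132323564925356944 - 5132323564925356943 = 1 (should be 1). ✓

(x_1, y_1) = (12, 1); (x_7, y_7) = (2265463212, 189447551).


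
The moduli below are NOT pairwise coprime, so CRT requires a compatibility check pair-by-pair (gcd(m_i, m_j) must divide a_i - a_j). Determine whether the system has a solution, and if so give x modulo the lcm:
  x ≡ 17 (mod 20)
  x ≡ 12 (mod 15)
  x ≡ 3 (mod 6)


Moduli 20, 15, 6 are not pairwise coprime, so CRT works modulo lcm(m_i) when all pairwise compatibility conditions hold.
Pairwise compatibility: gcd(m_i, m_j) must divide a_i - a_j for every pair.
Merge one congruence at a time:
  Start: x ≡ 17 (mod 20).
  Combine with x ≡ 12 (mod 15): gcd(20, 15) = 5; 12 - 17 = -5, which IS divisible by 5, so compatible.
    Write x = 17 + 20·t and substitute into x ≡ 12 (mod 15): 20·t ≡ 12 − 17 = -5 (mod 15).
    Divide the congruence (and modulus) by g = 5: 4·t ≡ -1 (mod 3).
    Reduce coefficients mod 3: 1·t ≡ 2 (mod 3).
    So t ≡ 2 (mod 3).
    Then x = 17 + 20·2 = 57, valid modulo lcm(20, 15) = 60: x ≡ 57 (mod 60).
  Combine with x ≡ 3 (mod 6): gcd(60, 6) = 6; 3 - 57 = -54, which IS divisible by 6, so compatible.
    Write x = 57 + 60·t and substitute into x ≡ 3 (mod 6): 60·t ≡ 3 − 57 = -54 (mod 6).
    Divide the congruence (and modulus) by g = 6: 10·t ≡ -9 (mod 1).
    Modulo 1 every t works; take t = 0.
    Then x = 57 + 60·0 = 57, valid modulo lcm(60, 6) = 60: x ≡ 57 (mod 60).
Verify: 57 mod 20 = 17, 57 mod 15 = 12, 57 mod 6 = 3.

x ≡ 57 (mod 60).


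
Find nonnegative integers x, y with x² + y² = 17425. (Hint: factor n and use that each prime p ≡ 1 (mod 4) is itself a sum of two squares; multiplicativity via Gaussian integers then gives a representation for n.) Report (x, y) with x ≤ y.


Step 1: Factor n = 17425 = 5^2 · 17 · 41.
Step 2: Check the mod-4 condition on each prime factor: 5 ≡ 1 (mod 4), exponent 2; 17 ≡ 1 (mod 4), exponent 1; 41 ≡ 1 (mod 4), exponent 1.
All primes ≡ 3 (mod 4) appear to even exponent (or don't appear), so by the two-squares theorem n IS expressible as a sum of two squares.
Step 3: Build a representation. Group n = k² · m with k = 5 and m = 17 · 41 = 697 (a product of primes ≡ 1 (mod 4)); a representation of m scales to one of n via (k·x)² + (k·y)² = k²(x² + y²). Each prime p ≡ 1 (mod 4) is itself a sum of two squares; find a² by testing p − a² for a perfect square:
  17: 17 − 1² = 16 = 4² ⇒ 17 = 1² + 4².
  41: 41 − 1² = 40, 41 − 2² = 37, 41 − 3² = 32, 41 − 4² = 25 = 5² ⇒ 41 = 4² + 5².
  Combine using the Brahmagupta–Fibonacci identity (a² + b²)(c² + d²) = (ac − bd)² + (ad + bc)² = (ac + bd)² + (ad − bc)²:
  17 · 41 = 697: from (1² + 4²)(4² + 5²), take (1·4 − 4·5, 1·5 + 4·4) = (4 − 20, 5 + 16) = (-16, 21); dropping signs (only squares matter) gives (16, 21); check 16² + 21² = 256 + 441 = 697 ✓.
  Scale by k = 5: (5·16, 5·21) = (80, 105).
Step 4: Order so x ≤ y and verify: 80² + 105² = 6400 + 11025 = 17425 = n. ✓

n = 17425 = 80² + 105² (one valid representation with x ≤ y).


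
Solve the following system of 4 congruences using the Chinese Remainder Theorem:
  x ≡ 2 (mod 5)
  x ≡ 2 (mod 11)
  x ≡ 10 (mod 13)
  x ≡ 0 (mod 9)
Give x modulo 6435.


Product of moduli M = 5 · 11 · 13 · 9 = 6435.
Merge one congruence at a time:
  Start: x ≡ 2 (mod 5).
  Combine with x ≡ 2 (mod 11); new modulus lcm = 55.
    Write x = 2 + 5·t and substitute into x ≡ 2 (mod 11): 5·t ≡ 2 − 2 = 0 (mod 11).
    The inverse of 5 mod 11 is 9 (since 5·9 = 45 = 4·11 + 1), so t ≡ 9·0 = 0 ≡ 0 (mod 11).
    Then x = 2 + 5·0 = 2, valid modulo lcm(5, 11) = 55: x ≡ 2 (mod 55).
  Combine with x ≡ 10 (mod 13); new modulus lcm = 715.
    Write x = 2 + 55·t and substitute into x ≡ 10 (mod 13): 55·t ≡ 10 − 2 = 8 (mod 13).
    Reduce coefficients mod 13: 3·t ≡ 8 (mod 13).
    The inverse of 3 mod 13 is 9 (since 3·9 = 27 = 2·13 + 1), so t ≡ 9·8 = 72 ≡ 7 (mod 13).
    Then x = 2 + 55·7 = 387, valid modulo lcm(55, 13) = 715: x ≡ 387 (mod 715).
  Combine with x ≡ 0 (mod 9); new modulus lcm = 6435.
    Write x = 387 + 715·t and substitute into x ≡ 0 (mod 9): 715·t ≡ 0 − 387 = -387 (mod 9).
    Reduce coefficients mod 9: 4·t ≡ 0 (mod 9).
    The inverse of 4 mod 9 is 7 (since 4·7 = 28 = 3·9 + 1), so t ≡ 7·0 = 0 ≡ 0 (mod 9).
    Then x = 387 + 715·0 = 387, valid modulo lcm(715, 9) = 6435: x ≡ 387 (mod 6435).
Verify against each original: 387 mod 5 = 2, 387 mod 11 = 2, 387 mod 13 = 10, 387 mod 9 = 0.

x ≡ 387 (mod 6435).


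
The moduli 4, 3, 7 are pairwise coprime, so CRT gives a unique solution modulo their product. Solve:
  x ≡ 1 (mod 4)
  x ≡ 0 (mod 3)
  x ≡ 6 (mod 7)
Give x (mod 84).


Moduli 4, 3, 7 are pairwise coprime; by CRT there is a unique solution modulo M = 4 · 3 · 7 = 84.
Solve pairwise, accumulating the modulus:
  Start with x ≡ 1 (mod 4).
  Combine with x ≡ 0 (mod 3): since gcd(4, 3) = 1, we get a unique residue mod 12.
    Write x = 1 + 4·t and substitute into x ≡ 0 (mod 3): 4·t ≡ 0 − 1 = -1 (mod 3).
    Reduce coefficients mod 3: 1·t ≡ 2 (mod 3).
    So t ≡ 2 (mod 3).
    Then x = 1 + 4·2 = 9, valid modulo lcm(4, 3) = 12: x ≡ 9 (mod 12).
  Combine with x ≡ 6 (mod 7): since gcd(12, 7) = 1, we get a unique residue mod 84.
    Write x = 9 + 12·t and substitute into x ≡ 6 (mod 7): 12·t ≡ 6 − 9 = -3 (mod 7).
    Reduce coefficients mod 7: 5·t ≡ 4 (mod 7).
    The inverse of 5 mod 7 is 3 (since 5·3 = 15 = 2·7 + 1), so t ≡ 3·4 = 12 ≡ 5 (mod 7).
    Then x = 9 + 12·5 = 69, valid modulo lcm(12, 7) = 84: x ≡ 69 (mod 84).
Verify: 69 mod 4 = 1 ✓, 69 mod 3 = 0 ✓, 69 mod 7 = 6 ✓.

x ≡ 69 (mod 84).


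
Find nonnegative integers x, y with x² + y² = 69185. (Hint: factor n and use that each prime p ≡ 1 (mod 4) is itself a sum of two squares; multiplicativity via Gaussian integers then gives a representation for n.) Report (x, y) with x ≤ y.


Step 1: Factor n = 69185 = 5 · 101 · 137.
Step 2: Check the mod-4 condition on each prime factor: 5 ≡ 1 (mod 4), exponent 1; 101 ≡ 1 (mod 4), exponent 1; 137 ≡ 1 (mod 4), exponent 1.
All primes ≡ 3 (mod 4) appear to even exponent (or don't appear), so by the two-squares theorem n IS expressible as a sum of two squares.
Step 3: Build a representation. Here n = 5 · 101 · 137 is a product of primes ≡ 1 (mod 4). Each prime p ≡ 1 (mod 4) is itself a sum of two squares; find a² by testing p − a² for a perfect square:
  5: 5 − 1² = 4 = 2² ⇒ 5 = 1² + 2².
  101: 101 − 1² = 100 = 10² ⇒ 101 = 1² + 10².
  137: 137 − 1² = 136, 137 − 2² = 133, 137 − 3² = 128, 137 − 4² = 121 = 11² ⇒ 137 = 4² + 11².
  Combine using the Brahmagupta–Fibonacci identity (a² + b²)(c² + d²) = (ac − bd)² + (ad + bc)² = (ac + bd)² + (ad − bc)²:
  5 · 101 = 505: from (1² + 2²)(1² + 10²), take (1·1 − 2·10, 1·10 + 2·1) = (1 − 20, 10 + 2) = (-19, 12); dropping signs (only squares matter) gives (19, 12); check 19² + 12² = 361 + 144 = 505 ✓.
  505 · 137 = 69185: from (19² + 12²)(4² + 11²), take (19·4 − 12·11, 19·11 + 12·4) = (76 − 132, 209 + 48) = (-56, 257); dropping signs (only squares matter) gives (56, 257); check 56² + 257² = 3136 + 66049 = 69185 ✓.
Step 4: Order so x ≤ y and verify: 56² + 257² = 3136 + 66049 = 69185 = n. ✓

n = 69185 = 56² + 257² (one valid representation with x ≤ y).


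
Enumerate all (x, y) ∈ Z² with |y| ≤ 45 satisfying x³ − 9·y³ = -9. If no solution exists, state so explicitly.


The equation is x³ - 9y³ = -9. For fixed y, x³ = 9·y³ − 9, so a solution requires the RHS to be a perfect cube.
Strategy: iterate y from -45 to 45, compute RHS = 9·y³ − 9, and check whether it is a (positive or negative) perfect cube.
Check small values of y:
  y = 0: RHS = -9 is not a perfect cube.
  y = 1: RHS = 0 = (0)³ ⇒ x = 0 works.
  y = -1: RHS = -18 is not a perfect cube.
  y = 2: RHS = 63 is not a perfect cube.
  y = -2: RHS = -81 is not a perfect cube.
  y = 3: RHS = 234 is not a perfect cube.
  y = -3: RHS = -252 is not a perfect cube.
Continuing the search up to |y| = 45 finds no further solutions beyond those listed.
Collected solutions: (0, 1).

Solutions (with |y| ≤ 45): (0, 1).


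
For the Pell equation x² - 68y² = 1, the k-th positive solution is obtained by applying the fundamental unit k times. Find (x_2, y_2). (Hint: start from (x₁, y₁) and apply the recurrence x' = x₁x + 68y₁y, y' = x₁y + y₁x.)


Step 1: Find the fundamental solution (x₁, y₁) of x² - 68y² = 1.
  Expand √68 as a continued fraction. a₀ = ⌊√68⌋ = 8; iterate m_{k+1} = d_k·a_k − m_k, d_{k+1} = (68 − m_{k+1}²)/d_k, a_{k+1} = ⌊(a₀ + m_{k+1})/d_{k+1}⌋ (starting m₀ = 0, d₀ = 1), with convergents p_k = a_k·p_{k-1} + p_{k-2}, q_k = a_k·q_{k-1} + q_{k-2} (p₋₁ = 1, q₋₁ = 0):
  k = 0: a₀ = 8; p₀/q₀ = 8/1; p₀² − 68·q₀² = 64 − 68 = -4.
  k = 1: m = 8, d = 4, a = ⌊(8 + 8)/4⌋ = 4; p/q = (4·8 + 1)/(4·1 + 0) = 33/4; p² − 68·q² = 1089 − 1088 = 1.
  The first convergent with p² − 68·q² = 1 gives the fundamental solution (x₁, y₁) = (33, 4).
Step 2: Apply the recurrence (x_{n+1}, y_{n+1}) = (x₁x_n + 68y₁y_n, x₁y_n + y₁x_n) repeatedly.
  From (x_1, y_1) = (33, 4): x_2 = 33·33 + 68·4·4 = 2177; y_2 = 33·4 + 4·33 = 264.
Step 3: Verify x_2² - 68·y_2² = 4739329 - 4739328 = 1 (should be 1). ✓

(x_1, y_1) = (33, 4); (x_2, y_2) = (2177, 264).


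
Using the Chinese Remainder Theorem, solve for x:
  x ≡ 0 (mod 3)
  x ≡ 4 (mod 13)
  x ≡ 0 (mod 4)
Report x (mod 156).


Moduli 3, 13, 4 are pairwise coprime; by CRT there is a unique solution modulo M = 3 · 13 · 4 = 156.
Solve pairwise, accumulating the modulus:
  Start with x ≡ 0 (mod 3).
  Combine with x ≡ 4 (mod 13): since gcd(3, 13) = 1, we get a unique residue mod 39.
    Write x = 0 + 3·t and substitute into x ≡ 4 (mod 13): 3·t ≡ 4 − 0 = 4 (mod 13).
    The inverse of 3 mod 13 is 9 (since 3·9 = 27 = 2·13 + 1), so t ≡ 9·4 = 36 ≡ 10 (mod 13).
    Then x = 0 + 3·10 = 30, valid modulo lcm(3, 13) = 39: x ≡ 30 (mod 39).
  Combine with x ≡ 0 (mod 4): since gcd(39, 4) = 1, we get a unique residue mod 156.
    Write x = 30 + 39·t and substitute into x ≡ 0 (mod 4): 39·t ≡ 0 − 30 = -30 (mod 4).
    Reduce coefficients mod 4: 3·t ≡ 2 (mod 4).
    The inverse of 3 mod 4 is 3 (since 3·3 = 9 = 2·4 + 1), so t ≡ 3·2 = 6 ≡ 2 (mod 4).
    Then x = 30 + 39·2 = 108, valid modulo lcm(39, 4) = 156: x ≡ 108 (mod 156).
Verify: 108 mod 3 = 0 ✓, 108 mod 13 = 4 ✓, 108 mod 4 = 0 ✓.

x ≡ 108 (mod 156).


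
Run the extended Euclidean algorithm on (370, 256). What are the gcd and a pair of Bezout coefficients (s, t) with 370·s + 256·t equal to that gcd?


Euclidean algorithm on (370, 256) — divide until remainder is 0:
  370 = 1 · 256 + 114
  256 = 2 · 114 + 28
  114 = 4 · 28 + 2
  28 = 14 · 2 + 0
gcd(370, 256) = 2.
Track Bezout coefficients alongside the remainders: start with r₀ = 370 = a·1 + b·0 (s = 1, t = 0) and r₁ = 256 = a·0 + b·1 (s = 0, t = 1); each new remainder r_{k+1} = r_{k-1} − q_k·r_k inherits s_{k+1} = s_{k-1} − q_k·s_k, t_{k+1} = t_{k-1} − q_k·t_k, so r_k = a·s_k + b·t_k at every step:
  q = 1: r = 114, s = 1 − 1·0 = 1, t = 0 − 1·1 = -1  (check: 370·1 + 256·(-1) = 114)
  q = 2: r = 28, s = 0 − 2·1 = -2, t = 1 − 2·(-1) = 3  (check: 370·(-2) + 256·3 = 28)
  q = 4: r = 2, s = 1 − 4·(-2) = 9, t = -1 − 4·3 = -13  (check: 370·9 + 256·(-13) = 2)
The row with r = 2 (the gcd) gives the Bezout coefficients s = 9, t = -13.
Result: 370 · (9) + 256 · (-13) = 2.

gcd(370, 256) = 2; s = 9, t = -13 (check: 370·9 + 256·(-13) = 2).


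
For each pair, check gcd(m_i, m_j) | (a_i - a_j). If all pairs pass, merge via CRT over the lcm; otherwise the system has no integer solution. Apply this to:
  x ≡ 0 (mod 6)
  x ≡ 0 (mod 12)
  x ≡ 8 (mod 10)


Moduli 6, 12, 10 are not pairwise coprime, so CRT works modulo lcm(m_i) when all pairwise compatibility conditions hold.
Pairwise compatibility: gcd(m_i, m_j) must divide a_i - a_j for every pair.
Merge one congruence at a time:
  Start: x ≡ 0 (mod 6).
  Combine with x ≡ 0 (mod 12): gcd(6, 12) = 6; 0 - 0 = 0, which IS divisible by 6, so compatible.
    Write x = 0 + 6·t and substitute into x ≡ 0 (mod 12): 6·t ≡ 0 − 0 = 0 (mod 12).
    Divide the congruence (and modulus) by g = 6: 1·t ≡ 0 (mod 2).
    So t ≡ 0 (mod 2).
    Then x = 0 + 6·0 = 0, valid modulo lcm(6, 12) = 12: x ≡ 0 (mod 12).
  Combine with x ≡ 8 (mod 10): gcd(12, 10) = 2; 8 - 0 = 8, which IS divisible by 2, so compatible.
    Write x = 0 + 12·t and substitute into x ≡ 8 (mod 10): 12·t ≡ 8 − 0 = 8 (mod 10).
    Divide the congruence (and modulus) by g = 2: 6·t ≡ 4 (mod 5).
    Reduce coefficients mod 5: 1·t ≡ 4 (mod 5).
    So t ≡ 4 (mod 5).
    Then x = 0 + 12·4 = 48, valid modulo lcm(12, 10) = 60: x ≡ 48 (mod 60).
Verify: 48 mod 6 = 0, 48 mod 12 = 0, 48 mod 10 = 8.

x ≡ 48 (mod 60).


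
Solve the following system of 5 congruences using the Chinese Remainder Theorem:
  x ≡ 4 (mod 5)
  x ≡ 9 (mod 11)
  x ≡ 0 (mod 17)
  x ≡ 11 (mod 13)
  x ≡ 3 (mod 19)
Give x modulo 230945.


Product of moduli M = 5 · 11 · 17 · 13 · 19 = 230945.
Merge one congruence at a time:
  Start: x ≡ 4 (mod 5).
  Combine with x ≡ 9 (mod 11); new modulus lcm = 55.
    Write x = 4 + 5·t and substitute into x ≡ 9 (mod 11): 5·t ≡ 9 − 4 = 5 (mod 11).
    The inverse of 5 mod 11 is 9 (since 5·9 = 45 = 4·11 + 1), so t ≡ 9·5 = 45 ≡ 1 (mod 11).
    Then x = 4 + 5·1 = 9, valid modulo lcm(5, 11) = 55: x ≡ 9 (mod 55).
  Combine with x ≡ 0 (mod 17); new modulus lcm = 935.
    Write x = 9 + 55·t and substitute into x ≡ 0 (mod 17): 55·t ≡ 0 − 9 = -9 (mod 17).
    Reduce coefficients mod 17: 4·t ≡ 8 (mod 17).
    The inverse of 4 mod 17 is 13 (since 4·13 = 52 = 3·17 + 1), so t ≡ 13·8 = 104 ≡ 2 (mod 17).
    Then x = 9 + 55·2 = 119, valid modulo lcm(55, 17) = 935: x ≡ 119 (mod 935).
  Combine with x ≡ 11 (mod 13); new modulus lcm = 12155.
    Write x = 119 + 935·t and substitute into x ≡ 11 (mod 13): 935·t ≡ 11 − 119 = -108 (mod 13).
    Reduce coefficients mod 13: 12·t ≡ 9 (mod 13).
    The inverse of 12 mod 13 is 12 (since 12·12 = 144 = 11·13 + 1), so t ≡ 12·9 = 108 ≡ 4 (mod 13).
    Then x = 119 + 935·4 = 3859, valid modulo lcm(935, 13) = 12155: x ≡ 3859 (mod 12155).
  Combine with x ≡ 3 (mod 19); new modulus lcm = 230945.
    Write x = 3859 + 12155·t and substitute into x ≡ 3 (mod 19): 12155·t ≡ 3 − 3859 = -3856 (mod 19).
    Reduce coefficients mod 19: 14·t ≡ 1 (mod 19).
    The inverse of 14 mod 19 is 15 (since 14·15 = 210 = 11·19 + 1), so t ≡ 15·1 = 15 ≡ 15 (mod 19).
    Then x = 3859 + 12155·15 = 186184, valid modulo lcm(12155, 19) = 230945: x ≡ 186184 (mod 230945).
Verify against each original: 186184 mod 5 = 4, 186184 mod 11 = 9, 186184 mod 17 = 0, 186184 mod 13 = 11, 186184 mod 19 = 3.

x ≡ 186184 (mod 230945).


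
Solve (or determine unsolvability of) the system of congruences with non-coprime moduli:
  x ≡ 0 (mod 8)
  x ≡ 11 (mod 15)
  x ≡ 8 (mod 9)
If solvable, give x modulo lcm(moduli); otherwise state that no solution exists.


Moduli 8, 15, 9 are not pairwise coprime, so CRT works modulo lcm(m_i) when all pairwise compatibility conditions hold.
Pairwise compatibility: gcd(m_i, m_j) must divide a_i - a_j for every pair.
Merge one congruence at a time:
  Start: x ≡ 0 (mod 8).
  Combine with x ≡ 11 (mod 15): gcd(8, 15) = 1; 11 - 0 = 11, which IS divisible by 1, so compatible.
    Write x = 0 + 8·t and substitute into x ≡ 11 (mod 15): 8·t ≡ 11 − 0 = 11 (mod 15).
    The inverse of 8 mod 15 is 2 (since 8·2 = 16 = 1·15 + 1), so t ≡ 2·11 = 22 ≡ 7 (mod 15).
    Then x = 0 + 8·7 = 56, valid modulo lcm(8, 15) = 120: x ≡ 56 (mod 120).
  Combine with x ≡ 8 (mod 9): gcd(120, 9) = 3; 8 - 56 = -48, which IS divisible by 3, so compatible.
    Write x = 56 + 120·t and substitute into x ≡ 8 (mod 9): 120·t ≡ 8 − 56 = -48 (mod 9).
    Divide the congruence (and modulus) by g = 3: 40·t ≡ -16 (mod 3).
    Reduce coefficients mod 3: 1·t ≡ 2 (mod 3).
    So t ≡ 2 (mod 3).
    Then x = 56 + 120·2 = 296, valid modulo lcm(120, 9) = 360: x ≡ 296 (mod 360).
Verify: 296 mod 8 = 0, 296 mod 15 = 11, 296 mod 9 = 8.

x ≡ 296 (mod 360).


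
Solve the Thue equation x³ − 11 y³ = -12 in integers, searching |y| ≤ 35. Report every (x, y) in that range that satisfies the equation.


The equation is x³ - 11y³ = -12. For fixed y, x³ = 11·y³ − 12, so a solution requires the RHS to be a perfect cube.
Strategy: iterate y from -35 to 35, compute RHS = 11·y³ − 12, and check whether it is a (positive or negative) perfect cube.
Check small values of y:
  y = 0: RHS = -12 is not a perfect cube.
  y = 1: RHS = -1 = (-1)³ ⇒ x = -1 works.
  y = -1: RHS = -23 is not a perfect cube.
  y = 2: RHS = 76 is not a perfect cube.
  y = -2: RHS = -100 is not a perfect cube.
  y = 3: RHS = 285 is not a perfect cube.
  y = -3: RHS = -309 is not a perfect cube.
Continuing the search up to |y| = 35 finds no further solutions beyond those listed.
Collected solutions: (-1, 1).

Solutions (with |y| ≤ 35): (-1, 1).


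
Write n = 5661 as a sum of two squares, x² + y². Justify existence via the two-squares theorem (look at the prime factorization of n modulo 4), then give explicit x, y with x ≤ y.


Step 1: Factor n = 5661 = 3^2 · 17 · 37.
Step 2: Check the mod-4 condition on each prime factor: 3 ≡ 3 (mod 4), exponent 2 (must be even); 17 ≡ 1 (mod 4), exponent 1; 37 ≡ 1 (mod 4), exponent 1.
All primes ≡ 3 (mod 4) appear to even exponent (or don't appear), so by the two-squares theorem n IS expressible as a sum of two squares.
Step 3: Build a representation. Group n = k² · m with k = 3 and m = 17 · 37 = 629 (a product of primes ≡ 1 (mod 4)); a representation of m scales to one of n via (k·x)² + (k·y)² = k²(x² + y²). Each prime p ≡ 1 (mod 4) is itself a sum of two squares; find a² by testing p − a² for a perfect square:
  17: 17 − 1² = 16 = 4² ⇒ 17 = 1² + 4².
  37: 37 − 1² = 36 = 6² ⇒ 37 = 1² + 6².
  Combine using the Brahmagupta–Fibonacci identity (a² + b²)(c² + d²) = (ac − bd)² + (ad + bc)² = (ac + bd)² + (ad − bc)²:
  17 · 37 = 629: from (1² + 4²)(1² + 6²), take (1·1 − 4·6, 1·6 + 4·1) = (1 − 24, 6 + 4) = (-23, 10); dropping signs (only squares matter) gives (23, 10); check 23² + 10² = 529 + 100 = 629 ✓.
  Scale by k = 3: (3·23, 3·10) = (69, 30).
Step 4: Order so x ≤ y and verify: 30² + 69² = 900 + 4761 = 5661 = n. ✓

n = 5661 = 30² + 69² (one valid representation with x ≤ y).


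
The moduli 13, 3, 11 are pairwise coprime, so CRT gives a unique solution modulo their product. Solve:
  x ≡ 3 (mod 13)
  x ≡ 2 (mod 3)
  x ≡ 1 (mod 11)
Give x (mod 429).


Moduli 13, 3, 11 are pairwise coprime; by CRT there is a unique solution modulo M = 13 · 3 · 11 = 429.
Solve pairwise, accumulating the modulus:
  Start with x ≡ 3 (mod 13).
  Combine with x ≡ 2 (mod 3): since gcd(13, 3) = 1, we get a unique residue mod 39.
    Write x = 3 + 13·t and substitute into x ≡ 2 (mod 3): 13·t ≡ 2 − 3 = -1 (mod 3).
    Reduce coefficients mod 3: 1·t ≡ 2 (mod 3).
    So t ≡ 2 (mod 3).
    Then x = 3 + 13·2 = 29, valid modulo lcm(13, 3) = 39: x ≡ 29 (mod 39).
  Combine with x ≡ 1 (mod 11): since gcd(39, 11) = 1, we get a unique residue mod 429.
    Write x = 29 + 39·t and substitute into x ≡ 1 (mod 11): 39·t ≡ 1 − 29 = -28 (mod 11).
    Reduce coefficients mod 11: 6·t ≡ 5 (mod 11).
    The inverse of 6 mod 11 is 2 (since 6·2 = 12 = 1·11 + 1), so t ≡ 2·5 = 10 ≡ 10 (mod 11).
    Then x = 29 + 39·10 = 419, valid modulo lcm(39, 11) = 429: x ≡ 419 (mod 429).
Verify: 419 mod 13 = 3 ✓, 419 mod 3 = 2 ✓, 419 mod 11 = 1 ✓.

x ≡ 419 (mod 429).


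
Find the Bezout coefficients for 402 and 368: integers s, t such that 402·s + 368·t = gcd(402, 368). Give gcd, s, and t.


Euclidean algorithm on (402, 368) — divide until remainder is 0:
  402 = 1 · 368 + 34
  368 = 10 · 34 + 28
  34 = 1 · 28 + 6
  28 = 4 · 6 + 4
  6 = 1 · 4 + 2
  4 = 2 · 2 + 0
gcd(402, 368) = 2.
Track Bezout coefficients alongside the remainders: start with r₀ = 402 = a·1 + b·0 (s = 1, t = 0) and r₁ = 368 = a·0 + b·1 (s = 0, t = 1); each new remainder r_{k+1} = r_{k-1} − q_k·r_k inherits s_{k+1} = s_{k-1} − q_k·s_k, t_{k+1} = t_{k-1} − q_k·t_k, so r_k = a·s_k + b·t_k at every step:
  q = 1: r = 34, s = 1 − 1·0 = 1, t = 0 − 1·1 = -1  (check: 402·1 + 368·(-1) = 34)
  q = 10: r = 28, s = 0 − 10·1 = -10, t = 1 − 10·(-1) = 11  (check: 402·(-10) + 368·11 = 28)
  q = 1: r = 6, s = 1 − 1·(-10) = 11, t = -1 − 1·11 = -12  (check: 402·11 + 368·(-12) = 6)
  q = 4: r = 4, s = -10 − 4·11 = -54, t = 11 − 4·(-12) = 59  (check: 402·(-54) + 368·59 = 4)
  q = 1: r = 2, s = 11 − 1·(-54) = 65, t = -12 − 1·59 = -71  (check: 402·65 + 368·(-71) = 2)
The row with r = 2 (the gcd) gives the Bezout coefficients s = 65, t = -71.
Result: 402 · (65) + 368 · (-71) = 2.

gcd(402, 368) = 2; s = 65, t = -71 (check: 402·65 + 368·(-71) = 2).


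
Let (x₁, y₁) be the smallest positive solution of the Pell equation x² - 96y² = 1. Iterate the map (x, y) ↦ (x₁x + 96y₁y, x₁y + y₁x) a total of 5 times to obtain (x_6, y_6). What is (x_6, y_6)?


Step 1: Find the fundamental solution (x₁, y₁) of x² - 96y² = 1.
  Expand √96 as a continued fraction. a₀ = ⌊√96⌋ = 9; iterate m_{k+1} = d_k·a_k − m_k, d_{k+1} = (96 − m_{k+1}²)/d_k, a_{k+1} = ⌊(a₀ + m_{k+1})/d_{k+1}⌋ (starting m₀ = 0, d₀ = 1), with convergents p_k = a_k·p_{k-1} + p_{k-2}, q_k = a_k·q_{k-1} + q_{k-2} (p₋₁ = 1, q₋₁ = 0):
  k = 0: a₀ = 9; p₀/q₀ = 9/1; p₀² − 96·q₀² = 81 − 96 = -15.
  k = 1: m = 9, d = 15, a = ⌊(9 + 9)/15⌋ = 1; p/q = (1·9 + 1)/(1·1 + 0) = 10/1; p² − 96·q² = 100 − 96 = 4.
  k = 2: m = 6, d = 4, a = ⌊(9 + 6)/4⌋ = 3; p/q = (3·10 + 9)/(3·1 + 1) = 39/4; p² − 96·q² = 1521 − 1536 = -15.
  k = 3: m = 6, d = 15, a = ⌊(9 + 6)/15⌋ = 1; p/q = (1·39 + 10)/(1·4 + 1) = 49/5; p² − 96·q² = 2401 − 2400 = 1.
  The first convergent with p² − 96·q² = 1 gives the fundamental solution (x₁, y₁) = (49, 5).
Step 2: Apply the recurrence (x_{n+1}, y_{n+1}) = (x₁x_n + 96y₁y_n, x₁y_n + y₁x_n) repeatedly.
  From (x_1, y_1) = (49, 5): x_2 = 49·49 + 96·5·5 = 4801; y_2 = 49·5 + 5·49 = 490.
  From (x_2, y_2) = (4801, 490): x_3 = 49·4801 + 96·5·490 = 470449; y_3 = 49·490 + 5·4801 = 48015.
  From (x_3, y_3) = (470449, 48015): x_4 = 49·470449 + 96·5·48015 = 46099201; y_4 = 49·48015 + 5·470449 = 4704980.
  From (x_4, y_4) = (46099201, 4704980): x_5 = 49·46099201 + 96·5·4704980 = 4517251249; y_5 = 49·4704980 + 5·46099201 = 461040025.
  From (x_5, y_5) = (4517251249, 461040025): x_6 = 49·4517251249 + 96·5·461040025 = 442644523201; y_6 = 49·461040025 + 5·4517251249 = 45177217470.
Step 3: Verify x_6² - 96·y_6² = 195934173919840627286401 - 195934173919840627286400 = 1 (should be 1). ✓

(x_1, y_1) = (49, 5); (x_6, y_6) = (442644523201, 45177217470).


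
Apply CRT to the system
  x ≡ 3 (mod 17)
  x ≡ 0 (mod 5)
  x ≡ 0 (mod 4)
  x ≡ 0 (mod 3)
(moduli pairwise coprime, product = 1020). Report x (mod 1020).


Product of moduli M = 17 · 5 · 4 · 3 = 1020.
Merge one congruence at a time:
  Start: x ≡ 3 (mod 17).
  Combine with x ≡ 0 (mod 5); new modulus lcm = 85.
    Write x = 3 + 17·t and substitute into x ≡ 0 (mod 5): 17·t ≡ 0 − 3 = -3 (mod 5).
    Reduce coefficients mod 5: 2·t ≡ 2 (mod 5).
    The inverse of 2 mod 5 is 3 (since 2·3 = 6 = 1·5 + 1), so t ≡ 3·2 = 6 ≡ 1 (mod 5).
    Then x = 3 + 17·1 = 20, valid modulo lcm(17, 5) = 85: x ≡ 20 (mod 85).
  Combine with x ≡ 0 (mod 4); new modulus lcm = 340.
    Write x = 20 + 85·t and substitute into x ≡ 0 (mod 4): 85·t ≡ 0 − 20 = -20 (mod 4).
    Reduce coefficients mod 4: 1·t ≡ 0 (mod 4).
    So t ≡ 0 (mod 4).
    Then x = 20 + 85·0 = 20, valid modulo lcm(85, 4) = 340: x ≡ 20 (mod 340).
  Combine with x ≡ 0 (mod 3); new modulus lcm = 1020.
    Write x = 20 + 340·t and substitute into x ≡ 0 (mod 3): 340·t ≡ 0 − 20 = -20 (mod 3).
    Reduce coefficients mod 3: 1·t ≡ 1 (mod 3).
    So t ≡ 1 (mod 3).
    Then x = 20 + 340·1 = 360, valid modulo lcm(340, 3) = 1020: x ≡ 360 (mod 1020).
Verify against each original: 360 mod 17 = 3, 360 mod 5 = 0, 360 mod 4 = 0, 360 mod 3 = 0.

x ≡ 360 (mod 1020).


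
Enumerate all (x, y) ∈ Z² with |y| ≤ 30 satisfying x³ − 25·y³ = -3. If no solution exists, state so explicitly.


The equation is x³ - 25y³ = -3. For fixed y, x³ = 25·y³ − 3, so a solution requires the RHS to be a perfect cube.
Strategy: iterate y from -30 to 30, compute RHS = 25·y³ − 3, and check whether it is a (positive or negative) perfect cube.
Check small values of y:
  y = 0: RHS = -3 is not a perfect cube.
  y = 1: RHS = 22 is not a perfect cube.
  y = -1: RHS = -28 is not a perfect cube.
  y = 2: RHS = 197 is not a perfect cube.
  y = -2: RHS = -203 is not a perfect cube.
  y = 3: RHS = 672 is not a perfect cube.
  y = -3: RHS = -678 is not a perfect cube.
Continuing the search up to |y| = 30 finds no solutions either.
No (x, y) in the scanned range satisfies the equation.

No integer solutions with |y| ≤ 30.


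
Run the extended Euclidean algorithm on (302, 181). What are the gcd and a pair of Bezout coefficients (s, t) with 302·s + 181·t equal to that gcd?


Euclidean algorithm on (302, 181) — divide until remainder is 0:
  302 = 1 · 181 + 121
  181 = 1 · 121 + 60
  121 = 2 · 60 + 1
  60 = 60 · 1 + 0
gcd(302, 181) = 1.
Track Bezout coefficients alongside the remainders: start with r₀ = 302 = a·1 + b·0 (s = 1, t = 0) and r₁ = 181 = a·0 + b·1 (s = 0, t = 1); each new remainder r_{k+1} = r_{k-1} − q_k·r_k inherits s_{k+1} = s_{k-1} − q_k·s_k, t_{k+1} = t_{k-1} − q_k·t_k, so r_k = a·s_k + b·t_k at every step:
  q = 1: r = 121, s = 1 − 1·0 = 1, t = 0 − 1·1 = -1  (check: 302·1 + 181·(-1) = 121)
  q = 1: r = 60, s = 0 − 1·1 = -1, t = 1 − 1·(-1) = 2  (check: 302·(-1) + 181·2 = 60)
  q = 2: r = 1, s = 1 − 2·(-1) = 3, t = -1 − 2·2 = -5  (check: 302·3 + 181·(-5) = 1)
The row with r = 1 (the gcd) gives the Bezout coefficients s = 3, t = -5.
Result: 302 · (3) + 181 · (-5) = 1.

gcd(302, 181) = 1; s = 3, t = -5 (check: 302·3 + 181·(-5) = 1).


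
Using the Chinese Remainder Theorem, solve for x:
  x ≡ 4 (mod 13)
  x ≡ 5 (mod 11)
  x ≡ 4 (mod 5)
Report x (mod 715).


Moduli 13, 11, 5 are pairwise coprime; by CRT there is a unique solution modulo M = 13 · 11 · 5 = 715.
Solve pairwise, accumulating the modulus:
  Start with x ≡ 4 (mod 13).
  Combine with x ≡ 5 (mod 11): since gcd(13, 11) = 1, we get a unique residue mod 143.
    Write x = 4 + 13·t and substitute into x ≡ 5 (mod 11): 13·t ≡ 5 − 4 = 1 (mod 11).
    Reduce coefficients mod 11: 2·t ≡ 1 (mod 11).
    The inverse of 2 mod 11 is 6 (since 2·6 = 12 = 1·11 + 1), so t ≡ 6·1 = 6 ≡ 6 (mod 11).
    Then x = 4 + 13·6 = 82, valid modulo lcm(13, 11) = 143: x ≡ 82 (mod 143).
  Combine with x ≡ 4 (mod 5): since gcd(143, 5) = 1, we get a unique residue mod 715.
    Write x = 82 + 143·t and substitute into x ≡ 4 (mod 5): 143·t ≡ 4 − 82 = -78 (mod 5).
    Reduce coefficients mod 5: 3·t ≡ 2 (mod 5).
    The inverse of 3 mod 5 is 2 (since 3·2 = 6 = 1·5 + 1), so t ≡ 2·2 = 4 ≡ 4 (mod 5).
    Then x = 82 + 143·4 = 654, valid modulo lcm(143, 5) = 715: x ≡ 654 (mod 715).
Verify: 654 mod 13 = 4 ✓, 654 mod 11 = 5 ✓, 654 mod 5 = 4 ✓.

x ≡ 654 (mod 715).


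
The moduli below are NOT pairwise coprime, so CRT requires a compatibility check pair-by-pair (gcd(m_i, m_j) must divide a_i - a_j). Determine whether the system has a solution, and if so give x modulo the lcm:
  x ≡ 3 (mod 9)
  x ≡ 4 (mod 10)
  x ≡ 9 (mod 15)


Moduli 9, 10, 15 are not pairwise coprime, so CRT works modulo lcm(m_i) when all pairwise compatibility conditions hold.
Pairwise compatibility: gcd(m_i, m_j) must divide a_i - a_j for every pair.
Merge one congruence at a time:
  Start: x ≡ 3 (mod 9).
  Combine with x ≡ 4 (mod 10): gcd(9, 10) = 1; 4 - 3 = 1, which IS divisible by 1, so compatible.
    Write x = 3 + 9·t and substitute into x ≡ 4 (mod 10): 9·t ≡ 4 − 3 = 1 (mod 10).
    The inverse of 9 mod 10 is 9 (since 9·9 = 81 = 8·10 + 1), so t ≡ 9·1 = 9 ≡ 9 (mod 10).
    Then x = 3 + 9·9 = 84, valid modulo lcm(9, 10) = 90: x ≡ 84 (mod 90).
  Combine with x ≡ 9 (mod 15): gcd(90, 15) = 15; 9 - 84 = -75, which IS divisible by 15, so compatible.
    Write x = 84 + 90·t and substitute into x ≡ 9 (mod 15): 90·t ≡ 9 − 84 = -75 (mod 15).
    Divide the congruence (and modulus) by g = 15: 6·t ≡ -5 (mod 1).
    Modulo 1 every t works; take t = 0.
    Then x = 84 + 90·0 = 84, valid modulo lcm(90, 15) = 90: x ≡ 84 (mod 90).
Verify: 84 mod 9 = 3, 84 mod 10 = 4, 84 mod 15 = 9.

x ≡ 84 (mod 90).


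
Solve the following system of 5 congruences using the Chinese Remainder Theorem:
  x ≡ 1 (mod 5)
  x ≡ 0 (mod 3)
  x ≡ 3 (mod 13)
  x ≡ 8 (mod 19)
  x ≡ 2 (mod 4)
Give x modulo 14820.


Product of moduli M = 5 · 3 · 13 · 19 · 4 = 14820.
Merge one congruence at a time:
  Start: x ≡ 1 (mod 5).
  Combine with x ≡ 0 (mod 3); new modulus lcm = 15.
    Write x = 1 + 5·t and substitute into x ≡ 0 (mod 3): 5·t ≡ 0 − 1 = -1 (mod 3).
    Reduce coefficients mod 3: 2·t ≡ 2 (mod 3).
    The inverse of 2 mod 3 is 2 (since 2·2 = 4 = 1·3 + 1), so t ≡ 2·2 = 4 ≡ 1 (mod 3).
    Then x = 1 + 5·1 = 6, valid modulo lcm(5, 3) = 15: x ≡ 6 (mod 15).
  Combine with x ≡ 3 (mod 13); new modulus lcm = 195.
    Write x = 6 + 15·t and substitute into x ≡ 3 (mod 13): 15·t ≡ 3 − 6 = -3 (mod 13).
    Reduce coefficients mod 13: 2·t ≡ 10 (mod 13).
    The inverse of 2 mod 13 is 7 (since 2·7 = 14 = 1·13 + 1), so t ≡ 7·10 = 70 ≡ 5 (mod 13).
    Then x = 6 + 15·5 = 81, valid modulo lcm(15, 13) = 195: x ≡ 81 (mod 195).
  Combine with x ≡ 8 (mod 19); new modulus lcm = 3705.
    Write x = 81 + 195·t and substitute into x ≡ 8 (mod 19): 195·t ≡ 8 − 81 = -73 (mod 19).
    Reduce coefficients mod 19: 5·t ≡ 3 (mod 19).
    The inverse of 5 mod 19 is 4 (since 5·4 = 20 = 1·19 + 1), so t ≡ 4·3 = 12 ≡ 12 (mod 19).
    Then x = 81 + 195·12 = 2421, valid modulo lcm(195, 19) = 3705: x ≡ 2421 (mod 3705).
  Combine with x ≡ 2 (mod 4); new modulus lcm = 14820.
    Write x = 2421 + 3705·t and substitute into x ≡ 2 (mod 4): 3705·t ≡ 2 − 2421 = -2419 (mod 4).
    Reduce coefficients mod 4: 1·t ≡ 1 (mod 4).
    So t ≡ 1 (mod 4).
    Then x = 2421 + 3705·1 = 6126, valid modulo lcm(3705, 4) = 14820: x ≡ 6126 (mod 14820).
Verify against each original: 6126 mod 5 = 1, 6126 mod 3 = 0, 6126 mod 13 = 3, 6126 mod 19 = 8, 6126 mod 4 = 2.

x ≡ 6126 (mod 14820).


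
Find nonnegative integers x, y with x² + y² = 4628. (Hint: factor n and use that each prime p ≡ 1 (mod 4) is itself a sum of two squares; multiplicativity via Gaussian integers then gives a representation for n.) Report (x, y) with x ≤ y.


Step 1: Factor n = 4628 = 2^2 · 13 · 89.
Step 2: Check the mod-4 condition on each prime factor: 2 = 2 (special); 13 ≡ 1 (mod 4), exponent 1; 89 ≡ 1 (mod 4), exponent 1.
All primes ≡ 3 (mod 4) appear to even exponent (or don't appear), so by the two-squares theorem n IS expressible as a sum of two squares.
Step 3: Build a representation. Group n = k² · m with k = 2 and m = 13 · 89 = 1157 (a product of primes ≡ 1 (mod 4)); a representation of m scales to one of n via (k·x)² + (k·y)² = k²(x² + y²). Each prime p ≡ 1 (mod 4) is itself a sum of two squares; find a² by testing p − a² for a perfect square:
  13: 13 − 1² = 12, 13 − 2² = 9 = 3² ⇒ 13 = 2² + 3².
  89: 89 − 1² = 88, 89 − 2² = 85, 89 − 3² = 80, 89 − 4² = 73, 89 − 5² = 64 = 8² ⇒ 89 = 5² + 8².
  Combine using the Brahmagupta–Fibonacci identity (a² + b²)(c² + d²) = (ac − bd)² + (ad + bc)² = (ac + bd)² + (ad − bc)²:
  13 · 89 = 1157: from (2² + 3²)(5² + 8²), take (2·5 − 3·8, 2·8 + 3·5) = (10 − 24, 16 + 15) = (-14, 31); dropping signs (only squares matter) gives (14, 31); check 14² + 31² = 196 + 961 = 1157 ✓.
  Scale by k = 2: (2·14, 2·31) = (28, 62).
Step 4: Order so x ≤ y and verify: 28² + 62² = 784 + 3844 = 4628 = n. ✓

n = 4628 = 28² + 62² (one valid representation with x ≤ y).


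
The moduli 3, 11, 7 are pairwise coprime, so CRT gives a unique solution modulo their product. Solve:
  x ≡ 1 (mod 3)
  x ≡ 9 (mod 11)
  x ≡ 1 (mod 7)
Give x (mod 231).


Moduli 3, 11, 7 are pairwise coprime; by CRT there is a unique solution modulo M = 3 · 11 · 7 = 231.
Solve pairwise, accumulating the modulus:
  Start with x ≡ 1 (mod 3).
  Combine with x ≡ 9 (mod 11): since gcd(3, 11) = 1, we get a unique residue mod 33.
    Write x = 1 + 3·t and substitute into x ≡ 9 (mod 11): 3·t ≡ 9 − 1 = 8 (mod 11).
    The inverse of 3 mod 11 is 4 (since 3·4 = 12 = 1·11 + 1), so t ≡ 4·8 = 32 ≡ 10 (mod 11).
    Then x = 1 + 3·10 = 31, valid modulo lcm(3, 11) = 33: x ≡ 31 (mod 33).
  Combine with x ≡ 1 (mod 7): since gcd(33, 7) = 1, we get a unique residue mod 231.
    Write x = 31 + 33·t and substitute into x ≡ 1 (mod 7): 33·t ≡ 1 − 31 = -30 (mod 7).
    Reduce coefficients mod 7: 5·t ≡ 5 (mod 7).
    The inverse of 5 mod 7 is 3 (since 5·3 = 15 = 2·7 + 1), so t ≡ 3·5 = 15 ≡ 1 (mod 7).
    Then x = 31 + 33·1 = 64, valid modulo lcm(33, 7) = 231: x ≡ 64 (mod 231).
Verify: 64 mod 3 = 1 ✓, 64 mod 11 = 9 ✓, 64 mod 7 = 1 ✓.

x ≡ 64 (mod 231).


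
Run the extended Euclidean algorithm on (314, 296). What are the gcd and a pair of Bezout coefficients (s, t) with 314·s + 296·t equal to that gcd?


Euclidean algorithm on (314, 296) — divide until remainder is 0:
  314 = 1 · 296 + 18
  296 = 16 · 18 + 8
  18 = 2 · 8 + 2
  8 = 4 · 2 + 0
gcd(314, 296) = 2.
Track Bezout coefficients alongside the remainders: start with r₀ = 314 = a·1 + b·0 (s = 1, t = 0) and r₁ = 296 = a·0 + b·1 (s = 0, t = 1); each new remainder r_{k+1} = r_{k-1} − q_k·r_k inherits s_{k+1} = s_{k-1} − q_k·s_k, t_{k+1} = t_{k-1} − q_k·t_k, so r_k = a·s_k + b·t_k at every step:
  q = 1: r = 18, s = 1 − 1·0 = 1, t = 0 − 1·1 = -1  (check: 314·1 + 296·(-1) = 18)
  q = 16: r = 8, s = 0 − 16·1 = -16, t = 1 − 16·(-1) = 17  (check: 314·(-16) + 296·17 = 8)
  q = 2: r = 2, s = 1 − 2·(-16) = 33, t = -1 − 2·17 = -35  (check: 314·33 + 296·(-35) = 2)
The row with r = 2 (the gcd) gives the Bezout coefficients s = 33, t = -35.
Result: 314 · (33) + 296 · (-35) = 2.

gcd(314, 296) = 2; s = 33, t = -35 (check: 314·33 + 296·(-35) = 2).


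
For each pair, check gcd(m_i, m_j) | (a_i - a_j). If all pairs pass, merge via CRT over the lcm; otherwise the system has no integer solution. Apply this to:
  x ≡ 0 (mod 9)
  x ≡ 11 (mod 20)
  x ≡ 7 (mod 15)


Moduli 9, 20, 15 are not pairwise coprime, so CRT works modulo lcm(m_i) when all pairwise compatibility conditions hold.
Pairwise compatibility: gcd(m_i, m_j) must divide a_i - a_j for every pair.
Merge one congruence at a time:
  Start: x ≡ 0 (mod 9).
  Combine with x ≡ 11 (mod 20): gcd(9, 20) = 1; 11 - 0 = 11, which IS divisible by 1, so compatible.
    Write x = 0 + 9·t and substitute into x ≡ 11 (mod 20): 9·t ≡ 11 − 0 = 11 (mod 20).
    The inverse of 9 mod 20 is 9 (since 9·9 = 81 = 4·20 + 1), so t ≡ 9·11 = 99 ≡ 19 (mod 20).
    Then x = 0 + 9·19 = 171, valid modulo lcm(9, 20) = 180: x ≡ 171 (mod 180).
  Combine with x ≡ 7 (mod 15): gcd(180, 15) = 15, and 7 - 171 = -164 is NOT divisible by 15.
    ⇒ system is inconsistent (no integer solution).

No solution (the system is inconsistent).
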